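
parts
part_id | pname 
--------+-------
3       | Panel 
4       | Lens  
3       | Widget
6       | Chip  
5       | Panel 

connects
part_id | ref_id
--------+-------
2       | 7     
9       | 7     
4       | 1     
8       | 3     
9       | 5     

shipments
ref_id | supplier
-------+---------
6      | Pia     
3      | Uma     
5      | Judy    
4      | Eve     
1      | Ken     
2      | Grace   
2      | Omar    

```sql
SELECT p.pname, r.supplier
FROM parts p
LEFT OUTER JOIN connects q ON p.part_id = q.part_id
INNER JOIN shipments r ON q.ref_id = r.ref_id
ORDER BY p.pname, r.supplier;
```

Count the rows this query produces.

1

Evaluate left to right. First `parts p LEFT JOIN connects q` on part_id: 5 row(s).
Then INNER JOIN `shipments r` on ref_id: keep only rows whose q.ref_id appears in r.
Result: 1 row(s).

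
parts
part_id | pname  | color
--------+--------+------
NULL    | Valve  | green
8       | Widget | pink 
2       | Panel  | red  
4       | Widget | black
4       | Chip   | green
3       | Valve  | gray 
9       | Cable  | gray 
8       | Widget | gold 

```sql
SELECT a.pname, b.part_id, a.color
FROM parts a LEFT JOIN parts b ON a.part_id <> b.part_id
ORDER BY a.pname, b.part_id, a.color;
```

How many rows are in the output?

LEFT JOIN keeps every row from `parts a`; unmatched rows get NULL for `parts b`'s columns.
Matching on a.part_id <> b.part_id. A NULL in a compared column never satisfies the condition.
- part_id=NULL: no b row matches, row kept with b columns NULL.
- part_id=8: 5 matching b row(s), so 5 row(s) emitted.
- part_id=2: 6 matching b row(s), so 6 row(s) emitted.
- part_id=4: 5 matching b row(s), so 5 row(s) emitted.
- part_id=4: 5 matching b row(s), so 5 row(s) emitted.
- part_id=3: 6 matching b row(s), so 6 row(s) emitted.
- part_id=9: 6 matching b row(s), so 6 row(s) emitted.
- part_id=8: 5 matching b row(s), so 5 row(s) emitted.
Total: 38 matched + 1 padded = 39 rows.

39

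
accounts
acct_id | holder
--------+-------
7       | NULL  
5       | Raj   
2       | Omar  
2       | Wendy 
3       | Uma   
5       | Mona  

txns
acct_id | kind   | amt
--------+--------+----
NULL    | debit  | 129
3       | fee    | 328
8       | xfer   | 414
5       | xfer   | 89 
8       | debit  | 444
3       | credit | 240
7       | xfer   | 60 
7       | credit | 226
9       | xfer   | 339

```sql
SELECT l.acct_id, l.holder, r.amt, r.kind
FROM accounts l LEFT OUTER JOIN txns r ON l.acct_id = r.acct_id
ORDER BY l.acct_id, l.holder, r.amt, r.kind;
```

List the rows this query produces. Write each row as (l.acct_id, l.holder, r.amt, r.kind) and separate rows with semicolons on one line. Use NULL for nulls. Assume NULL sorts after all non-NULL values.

LEFT JOIN keeps every row from `accounts`; unmatched rows get NULL for `txns`'s columns.
Matching on l.acct_id = r.acct_id. A NULL in a compared column never satisfies the condition.
- l row (acct_id=7): matches 2 r row(s) → 2 output row(s).
- l row (acct_id=5): matches 1 r row(s) → 1 output row(s).
- l row (acct_id=2): no match → kept, r columns NULL.
- l row (acct_id=2): no match → kept, r columns NULL.
- l row (acct_id=3): matches 2 r row(s) → 2 output row(s).
- l row (acct_id=5): matches 1 r row(s) → 1 output row(s).
After projecting and ordering:
l.acct_id | l.holder | r.amt | r.kind
2 | Omar | NULL | NULL
2 | Wendy | NULL | NULL
3 | Uma | 240 | credit
3 | Uma | 328 | fee
5 | Mona | 89 | xfer
5 | Raj | 89 | xfer
7 | NULL | 60 | xfer
7 | NULL | 226 | credit

(2, Omar, NULL, NULL); (2, Wendy, NULL, NULL); (3, Uma, 240, credit); (3, Uma, 328, fee); (5, Mona, 89, xfer); (5, Raj, 89, xfer); (7, NULL, 60, xfer); (7, NULL, 226, credit)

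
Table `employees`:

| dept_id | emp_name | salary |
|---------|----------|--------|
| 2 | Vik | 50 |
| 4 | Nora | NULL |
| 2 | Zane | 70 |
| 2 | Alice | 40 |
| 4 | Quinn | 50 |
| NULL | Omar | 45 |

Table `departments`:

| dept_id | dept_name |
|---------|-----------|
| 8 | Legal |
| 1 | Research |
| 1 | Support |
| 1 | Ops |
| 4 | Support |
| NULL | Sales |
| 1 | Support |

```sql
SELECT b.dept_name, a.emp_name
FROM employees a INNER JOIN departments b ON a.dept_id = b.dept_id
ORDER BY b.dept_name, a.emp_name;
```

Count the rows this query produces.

2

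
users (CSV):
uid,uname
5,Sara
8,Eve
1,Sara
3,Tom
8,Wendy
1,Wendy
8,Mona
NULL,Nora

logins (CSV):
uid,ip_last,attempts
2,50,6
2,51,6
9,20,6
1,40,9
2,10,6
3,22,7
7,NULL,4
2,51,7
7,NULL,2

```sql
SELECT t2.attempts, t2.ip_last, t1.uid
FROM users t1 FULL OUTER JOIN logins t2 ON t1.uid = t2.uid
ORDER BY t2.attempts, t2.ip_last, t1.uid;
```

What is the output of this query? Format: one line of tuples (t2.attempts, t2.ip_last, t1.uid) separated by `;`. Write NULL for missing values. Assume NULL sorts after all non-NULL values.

FULL OUTER JOIN keeps every row from both sides; unmatched rows get NULL for the other side's columns.
Matching on t1.uid = t2.uid. A NULL in a compared column never satisfies the condition.
- t1[0] uid=5 → no match; kept with NULLs on the t2 side.
- t1[1] uid=8 → no match; kept with NULLs on the t2 side.
- t1[2] uid=1 → 1 match(es) in t2 → 1 row(s).
- t1[3] uid=3 → 1 match(es) in t2 → 1 row(s).
- t1[4] uid=8 → no match; kept with NULLs on the t2 side.
- t1[5] uid=1 → 1 match(es) in t2 → 1 row(s).
- t1[6] uid=8 → no match; kept with NULLs on the t2 side.
- t1[7] uid=NULL → no match; kept with NULLs on the t2 side.
- 7 row(s) from t2 found no t1 partner → padded with NULL.

(2, NULL, NULL); (4, NULL, NULL); (6, 10, NULL); (6, 20, NULL); (6, 50, NULL); (6, 51, NULL); (7, 22, 3); (7, 51, NULL); (9, 40, 1); (9, 40, 1); (NULL, NULL, 5); (NULL, NULL, 8); (NULL, NULL, 8); (NULL, NULL, 8); (NULL, NULL, NULL)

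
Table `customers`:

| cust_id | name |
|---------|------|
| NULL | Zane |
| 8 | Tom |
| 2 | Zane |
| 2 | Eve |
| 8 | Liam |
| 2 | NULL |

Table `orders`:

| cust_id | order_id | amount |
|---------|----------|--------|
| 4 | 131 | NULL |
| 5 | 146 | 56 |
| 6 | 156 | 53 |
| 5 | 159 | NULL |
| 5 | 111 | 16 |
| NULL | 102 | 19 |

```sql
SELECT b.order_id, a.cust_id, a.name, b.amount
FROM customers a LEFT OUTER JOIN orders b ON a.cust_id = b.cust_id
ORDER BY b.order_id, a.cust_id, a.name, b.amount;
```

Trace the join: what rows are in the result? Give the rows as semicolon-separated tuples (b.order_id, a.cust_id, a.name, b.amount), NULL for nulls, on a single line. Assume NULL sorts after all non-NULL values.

(NULL, 2, Eve, NULL); (NULL, 2, Zane, NULL); (NULL, 2, NULL, NULL); (NULL, 8, Liam, NULL); (NULL, 8, Tom, NULL); (NULL, NULL, Zane, NULL)

LEFT JOIN keeps every row from `customers`; unmatched rows get NULL for `orders`'s columns.
Matching on a.cust_id = b.cust_id. A NULL in a compared column never satisfies the condition.
- a[0] cust_id=NULL → no match; kept with NULLs on the b side.
- a[1] cust_id=8 → no match; kept with NULLs on the b side.
- a[2] cust_id=2 → no match; kept with NULLs on the b side.
- a[3] cust_id=2 → no match; kept with NULLs on the b side.
- a[4] cust_id=8 → no match; kept with NULLs on the b side.
- a[5] cust_id=2 → no match; kept with NULLs on the b side.
After projecting and ordering:
b.order_id | a.cust_id | a.name | b.amount
NULL | 2 | Eve | NULL
NULL | 2 | Zane | NULL
NULL | 2 | NULL | NULL
NULL | 8 | Liam | NULL
NULL | 8 | Tom | NULL
NULL | NULL | Zane | NULL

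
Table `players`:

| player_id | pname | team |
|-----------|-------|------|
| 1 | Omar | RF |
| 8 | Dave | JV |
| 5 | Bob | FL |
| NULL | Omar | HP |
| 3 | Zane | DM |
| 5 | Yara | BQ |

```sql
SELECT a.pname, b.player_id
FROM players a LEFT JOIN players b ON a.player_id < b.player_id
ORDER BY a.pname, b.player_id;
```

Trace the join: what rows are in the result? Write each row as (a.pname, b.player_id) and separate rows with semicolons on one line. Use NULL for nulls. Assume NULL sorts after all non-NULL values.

LEFT JOIN keeps every row from `players a`; unmatched rows get NULL for `players b`'s columns.
Matching on a.player_id < b.player_id. A NULL in a compared column never satisfies the condition.
- a[0] player_id=1 → 4 match(es) in b → 4 row(s).
- a[1] player_id=8 → no match; kept with NULLs on the b side.
- a[2] player_id=5 → 1 match(es) in b → 1 row(s).
- a[3] player_id=NULL → no match; kept with NULLs on the b side.
- a[4] player_id=3 → 3 match(es) in b → 3 row(s).
- a[5] player_id=5 → 1 match(es) in b → 1 row(s).

(Bob, 8); (Dave, NULL); (Omar, 3); (Omar, 5); (Omar, 5); (Omar, 8); (Omar, NULL); (Yara, 8); (Zane, 5); (Zane, 5); (Zane, 8)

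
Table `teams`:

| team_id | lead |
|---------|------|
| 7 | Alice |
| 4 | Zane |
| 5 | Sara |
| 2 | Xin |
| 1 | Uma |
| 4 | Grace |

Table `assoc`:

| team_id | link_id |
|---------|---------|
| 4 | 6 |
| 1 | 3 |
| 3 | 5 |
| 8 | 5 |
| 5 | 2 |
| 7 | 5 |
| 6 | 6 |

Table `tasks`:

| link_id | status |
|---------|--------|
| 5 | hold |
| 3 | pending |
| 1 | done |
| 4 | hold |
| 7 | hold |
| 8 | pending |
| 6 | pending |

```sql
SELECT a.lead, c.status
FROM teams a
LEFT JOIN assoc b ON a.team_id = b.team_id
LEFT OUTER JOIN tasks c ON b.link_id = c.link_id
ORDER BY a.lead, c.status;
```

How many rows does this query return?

6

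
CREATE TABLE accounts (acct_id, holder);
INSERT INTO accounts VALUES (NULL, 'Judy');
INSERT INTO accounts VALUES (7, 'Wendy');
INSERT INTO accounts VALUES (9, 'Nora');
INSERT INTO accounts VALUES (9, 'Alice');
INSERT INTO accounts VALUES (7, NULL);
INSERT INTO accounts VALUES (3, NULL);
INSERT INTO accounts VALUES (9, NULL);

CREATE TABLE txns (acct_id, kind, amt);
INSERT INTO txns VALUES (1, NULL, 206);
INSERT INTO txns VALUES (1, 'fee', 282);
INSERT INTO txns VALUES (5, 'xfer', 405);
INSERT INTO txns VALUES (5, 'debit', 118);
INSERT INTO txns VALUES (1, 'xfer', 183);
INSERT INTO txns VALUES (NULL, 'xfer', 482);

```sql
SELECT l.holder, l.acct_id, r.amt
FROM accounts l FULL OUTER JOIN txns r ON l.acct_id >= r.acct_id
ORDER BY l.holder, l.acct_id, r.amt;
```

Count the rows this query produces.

FULL OUTER JOIN keeps every row from both sides; unmatched rows get NULL for the other side's columns.
Matching on l.acct_id >= r.acct_id. A NULL in a compared column never satisfies the condition.
- acct_id=NULL: no r row matches, row kept with r columns NULL.
- acct_id=7: 5 matching r row(s), so 5 row(s) emitted.
- acct_id=9: 5 matching r row(s), so 5 row(s) emitted.
- acct_id=9: 5 matching r row(s), so 5 row(s) emitted.
- acct_id=7: 5 matching r row(s), so 5 row(s) emitted.
- acct_id=3: 3 matching r row(s), so 3 row(s) emitted.
- acct_id=9: 5 matching r row(s), so 5 row(s) emitted.
- 1 r row(s) had no l match → kept, l columns NULL.
Total: 28 matched + 2 padded = 30 rows.

30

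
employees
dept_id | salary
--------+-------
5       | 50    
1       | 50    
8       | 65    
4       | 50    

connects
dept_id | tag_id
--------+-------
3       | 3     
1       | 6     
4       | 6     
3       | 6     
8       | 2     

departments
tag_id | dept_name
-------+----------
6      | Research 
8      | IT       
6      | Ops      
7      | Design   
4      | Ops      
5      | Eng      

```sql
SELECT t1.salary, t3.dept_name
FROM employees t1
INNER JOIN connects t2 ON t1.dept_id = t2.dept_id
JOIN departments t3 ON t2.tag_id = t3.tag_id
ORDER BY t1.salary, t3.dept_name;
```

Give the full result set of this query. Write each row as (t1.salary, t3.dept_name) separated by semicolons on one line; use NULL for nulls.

(50, Ops); (50, Ops); (50, Research); (50, Research)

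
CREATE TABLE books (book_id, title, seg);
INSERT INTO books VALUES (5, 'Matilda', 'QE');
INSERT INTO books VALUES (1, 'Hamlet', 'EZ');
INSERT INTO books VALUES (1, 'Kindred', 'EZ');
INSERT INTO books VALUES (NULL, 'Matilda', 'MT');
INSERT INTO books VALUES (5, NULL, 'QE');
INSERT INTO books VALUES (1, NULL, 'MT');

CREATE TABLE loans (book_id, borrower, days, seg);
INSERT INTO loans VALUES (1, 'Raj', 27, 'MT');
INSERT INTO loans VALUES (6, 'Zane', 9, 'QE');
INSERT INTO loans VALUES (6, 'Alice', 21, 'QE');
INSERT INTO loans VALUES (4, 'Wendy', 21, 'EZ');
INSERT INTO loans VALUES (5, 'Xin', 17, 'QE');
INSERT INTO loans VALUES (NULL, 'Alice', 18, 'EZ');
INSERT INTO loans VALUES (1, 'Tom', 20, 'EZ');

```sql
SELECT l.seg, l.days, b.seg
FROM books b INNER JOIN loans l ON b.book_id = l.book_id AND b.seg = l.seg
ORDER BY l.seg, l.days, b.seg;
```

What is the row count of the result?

5

INNER JOIN keeps only pairs where the ON condition holds.
Matching on b.book_id = l.book_id AND b.seg = l.seg. A NULL in a compared column never satisfies the condition.
Matched pairs: 5.
Total: 5 rows.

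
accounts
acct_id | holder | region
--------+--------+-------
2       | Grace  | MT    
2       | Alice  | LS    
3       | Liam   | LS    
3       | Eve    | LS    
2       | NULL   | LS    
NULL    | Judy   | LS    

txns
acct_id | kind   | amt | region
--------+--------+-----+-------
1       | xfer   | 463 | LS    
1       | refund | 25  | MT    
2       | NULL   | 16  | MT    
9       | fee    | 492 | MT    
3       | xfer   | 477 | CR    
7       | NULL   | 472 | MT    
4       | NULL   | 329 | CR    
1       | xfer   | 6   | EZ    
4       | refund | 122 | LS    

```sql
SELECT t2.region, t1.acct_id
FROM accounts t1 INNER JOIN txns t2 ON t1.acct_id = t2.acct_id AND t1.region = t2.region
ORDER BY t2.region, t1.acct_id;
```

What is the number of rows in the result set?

1

INNER JOIN keeps only pairs where the ON condition holds.
Matching on t1.acct_id = t2.acct_id AND t1.region = t2.region. A NULL in a compared column never satisfies the condition.
- t1[0] acct_id=2, region=MT → 1 match(es) in t2 → 1 row(s).
- t1[1] acct_id=2, region=LS → no match; dropped.
- t1[2] acct_id=3, region=LS → no match; dropped.
- t1[3] acct_id=3, region=LS → no match; dropped.
- t1[4] acct_id=2, region=LS → no match; dropped.
- t1[5] acct_id=NULL, region=LS → no match; dropped.
Total: 1 rows.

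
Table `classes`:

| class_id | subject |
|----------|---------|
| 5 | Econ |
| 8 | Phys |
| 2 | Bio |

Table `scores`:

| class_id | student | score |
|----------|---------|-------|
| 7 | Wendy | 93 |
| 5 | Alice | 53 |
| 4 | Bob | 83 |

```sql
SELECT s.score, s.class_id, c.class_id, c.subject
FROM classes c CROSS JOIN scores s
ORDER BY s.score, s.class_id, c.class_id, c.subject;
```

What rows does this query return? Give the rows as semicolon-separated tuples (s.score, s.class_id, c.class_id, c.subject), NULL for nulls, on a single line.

CROSS JOIN pairs every row of `classes` with every row of `scores`: 3 × 3 = 9 rows.
After projecting and ordering:
s.score | s.class_id | c.class_id | c.subject
53 | 5 | 2 | Bio
53 | 5 | 5 | Econ
53 | 5 | 8 | Phys
83 | 4 | 2 | Bio
83 | 4 | 5 | Econ
83 | 4 | 8 | Phys
93 | 7 | 2 | Bio
93 | 7 | 5 | Econ
93 | 7 | 8 | Phys

(53, 5, 2, Bio); (53, 5, 5, Econ); (53, 5, 8, Phys); (83, 4, 2, Bio); (83, 4, 5, Econ); (83, 4, 8, Phys); (93, 7, 2, Bio); (93, 7, 5, Econ); (93, 7, 8, Phys)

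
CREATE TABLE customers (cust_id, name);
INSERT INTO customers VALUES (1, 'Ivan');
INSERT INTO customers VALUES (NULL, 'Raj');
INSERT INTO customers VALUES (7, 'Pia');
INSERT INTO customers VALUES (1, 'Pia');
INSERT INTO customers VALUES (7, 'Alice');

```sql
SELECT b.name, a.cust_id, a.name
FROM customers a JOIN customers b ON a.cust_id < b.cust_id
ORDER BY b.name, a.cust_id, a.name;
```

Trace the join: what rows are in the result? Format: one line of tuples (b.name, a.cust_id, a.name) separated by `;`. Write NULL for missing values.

INNER JOIN keeps only pairs where the ON condition holds.
Matching on a.cust_id < b.cust_id. A NULL in a compared column never satisfies the condition.
Matched pairs: 4.

(Alice, 1, Ivan); (Alice, 1, Pia); (Pia, 1, Ivan); (Pia, 1, Pia)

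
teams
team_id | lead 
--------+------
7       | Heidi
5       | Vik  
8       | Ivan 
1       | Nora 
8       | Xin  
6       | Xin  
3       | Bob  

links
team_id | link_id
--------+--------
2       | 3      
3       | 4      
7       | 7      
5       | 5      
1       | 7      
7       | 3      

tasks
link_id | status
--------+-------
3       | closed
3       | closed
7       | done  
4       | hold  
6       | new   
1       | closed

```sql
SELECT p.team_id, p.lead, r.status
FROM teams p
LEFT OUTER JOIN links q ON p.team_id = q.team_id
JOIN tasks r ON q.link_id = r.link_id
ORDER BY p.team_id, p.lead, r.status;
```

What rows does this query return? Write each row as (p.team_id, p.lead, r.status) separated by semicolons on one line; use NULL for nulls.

(1, Nora, done); (3, Bob, hold); (7, Heidi, closed); (7, Heidi, closed); (7, Heidi, done)

Evaluate left to right. First `teams p LEFT JOIN links q` on team_id: 8 row(s).
Then INNER JOIN `tasks r` on link_id: keep only rows whose q.link_id appears in r.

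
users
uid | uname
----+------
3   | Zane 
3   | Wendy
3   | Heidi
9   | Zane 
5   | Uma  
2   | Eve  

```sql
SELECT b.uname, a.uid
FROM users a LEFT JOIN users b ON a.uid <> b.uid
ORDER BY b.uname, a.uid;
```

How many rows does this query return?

LEFT JOIN keeps every row from `users a`; unmatched rows get NULL for `users b`'s columns.
Matching on a.uid <> b.uid.
Matched pairs: 24; unmatched a rows kept: 0.
Total: 24 rows.

24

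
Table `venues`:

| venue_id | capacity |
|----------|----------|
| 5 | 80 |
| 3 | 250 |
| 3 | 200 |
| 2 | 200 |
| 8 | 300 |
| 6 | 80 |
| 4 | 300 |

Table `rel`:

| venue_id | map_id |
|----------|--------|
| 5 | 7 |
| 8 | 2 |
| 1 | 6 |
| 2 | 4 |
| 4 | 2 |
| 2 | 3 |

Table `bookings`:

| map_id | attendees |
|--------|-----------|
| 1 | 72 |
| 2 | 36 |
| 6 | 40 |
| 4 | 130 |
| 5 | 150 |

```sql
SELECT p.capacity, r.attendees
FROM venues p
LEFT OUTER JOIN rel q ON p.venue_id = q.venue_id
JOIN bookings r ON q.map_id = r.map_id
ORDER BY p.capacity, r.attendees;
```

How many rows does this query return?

Joins associate left-to-right: venues LEFT JOIN rel on venue_id gives 8 intermediate row(s).
Then INNER JOIN `bookings r` on map_id: keep only rows whose q.map_id appears in r.
Result: 3 row(s).

3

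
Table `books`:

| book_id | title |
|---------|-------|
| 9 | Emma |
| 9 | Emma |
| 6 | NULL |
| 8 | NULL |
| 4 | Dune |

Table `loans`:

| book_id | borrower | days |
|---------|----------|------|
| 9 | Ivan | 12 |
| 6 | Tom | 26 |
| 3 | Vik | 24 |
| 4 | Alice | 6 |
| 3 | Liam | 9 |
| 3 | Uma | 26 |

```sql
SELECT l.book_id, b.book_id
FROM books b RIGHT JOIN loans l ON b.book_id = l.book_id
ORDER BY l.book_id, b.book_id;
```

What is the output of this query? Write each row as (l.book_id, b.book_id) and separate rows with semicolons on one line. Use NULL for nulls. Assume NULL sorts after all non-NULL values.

(3, NULL); (3, NULL); (3, NULL); (4, 4); (6, 6); (9, 9); (9, 9)

RIGHT JOIN keeps every row from `loans`; unmatched rows get NULL for `books`'s columns.
Matching on b.book_id = l.book_id.
- b (book_id=9) pairs with 1 row(s) of l.
- b (book_id=9) pairs with 1 row(s) of l.
- b (book_id=6) pairs with 1 row(s) of l.
- b (book_id=8) has no partner in l.
- b (book_id=4) pairs with 1 row(s) of l.
- 3 row(s) from l found no b partner → padded with NULL.
After projecting and ordering:
l.book_id | b.book_id
3 | NULL
3 | NULL
3 | NULL
4 | 4
6 | 6
9 | 9
9 | 9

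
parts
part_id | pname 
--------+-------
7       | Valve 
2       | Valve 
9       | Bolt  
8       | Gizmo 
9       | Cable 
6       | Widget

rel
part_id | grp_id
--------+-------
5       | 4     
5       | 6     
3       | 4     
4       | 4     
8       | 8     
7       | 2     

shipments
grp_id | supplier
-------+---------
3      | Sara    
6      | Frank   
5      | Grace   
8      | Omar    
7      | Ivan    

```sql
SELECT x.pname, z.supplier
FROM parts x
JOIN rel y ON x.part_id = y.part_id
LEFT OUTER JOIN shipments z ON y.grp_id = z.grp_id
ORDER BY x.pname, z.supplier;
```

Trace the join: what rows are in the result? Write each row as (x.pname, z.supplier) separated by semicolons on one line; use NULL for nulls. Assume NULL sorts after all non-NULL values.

Evaluate left to right. First `parts x INNER JOIN rel y` on part_id: 2 row(s).
Then LEFT JOIN `shipments z` on grp_id: each of those 2 rows is kept; rows whose y.grp_id has no match in z get NULL for z's columns.

(Gizmo, Omar); (Valve, NULL)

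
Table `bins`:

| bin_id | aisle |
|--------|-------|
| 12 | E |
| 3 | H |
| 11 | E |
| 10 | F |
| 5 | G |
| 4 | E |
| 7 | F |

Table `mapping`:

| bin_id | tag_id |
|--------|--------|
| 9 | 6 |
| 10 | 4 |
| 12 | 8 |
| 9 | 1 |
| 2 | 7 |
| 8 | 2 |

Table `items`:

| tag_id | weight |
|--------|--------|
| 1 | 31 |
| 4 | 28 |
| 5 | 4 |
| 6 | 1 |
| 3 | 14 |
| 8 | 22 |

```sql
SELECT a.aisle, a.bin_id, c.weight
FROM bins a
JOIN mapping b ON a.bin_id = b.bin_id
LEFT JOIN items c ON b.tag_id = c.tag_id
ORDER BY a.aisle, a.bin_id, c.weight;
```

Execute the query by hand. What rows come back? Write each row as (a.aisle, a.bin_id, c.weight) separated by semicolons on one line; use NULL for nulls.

(E, 12, 22); (F, 10, 28)

Evaluate left to right. First `bins a INNER JOIN mapping b` on bin_id: 2 row(s).
Then LEFT JOIN `items c` on tag_id: each of those 2 rows is kept; rows whose b.tag_id has no match in c get NULL for c's columns.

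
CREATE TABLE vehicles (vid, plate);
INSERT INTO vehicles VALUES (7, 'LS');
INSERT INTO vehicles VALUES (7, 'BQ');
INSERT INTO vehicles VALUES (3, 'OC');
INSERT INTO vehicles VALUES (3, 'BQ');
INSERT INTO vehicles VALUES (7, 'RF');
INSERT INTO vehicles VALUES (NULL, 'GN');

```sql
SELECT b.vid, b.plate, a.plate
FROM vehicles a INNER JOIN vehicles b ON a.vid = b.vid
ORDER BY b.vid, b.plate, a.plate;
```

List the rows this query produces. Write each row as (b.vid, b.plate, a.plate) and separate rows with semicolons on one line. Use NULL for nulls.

(3, BQ, BQ); (3, BQ, OC); (3, OC, BQ); (3, OC, OC); (7, BQ, BQ); (7, BQ, LS); (7, BQ, RF); (7, LS, BQ); (7, LS, LS); (7, LS, RF); (7, RF, BQ); (7, RF, LS); (7, RF, RF)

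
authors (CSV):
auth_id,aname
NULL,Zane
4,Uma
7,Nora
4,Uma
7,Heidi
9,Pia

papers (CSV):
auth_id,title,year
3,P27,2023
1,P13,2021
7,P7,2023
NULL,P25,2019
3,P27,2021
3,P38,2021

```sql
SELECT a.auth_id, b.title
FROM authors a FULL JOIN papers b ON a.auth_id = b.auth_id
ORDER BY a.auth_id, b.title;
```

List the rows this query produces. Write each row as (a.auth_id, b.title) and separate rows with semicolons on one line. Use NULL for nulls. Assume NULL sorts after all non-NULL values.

(4, NULL); (4, NULL); (7, P7); (7, P7); (9, NULL); (NULL, P13); (NULL, P25); (NULL, P27); (NULL, P27); (NULL, P38); (NULL, NULL)

FULL OUTER JOIN keeps every row from both sides; unmatched rows get NULL for the other side's columns.
Matching on a.auth_id = b.auth_id. A NULL in a compared column never satisfies the condition.
Matched pairs: 2; unmatched a rows kept: 4; unmatched b rows kept: 5.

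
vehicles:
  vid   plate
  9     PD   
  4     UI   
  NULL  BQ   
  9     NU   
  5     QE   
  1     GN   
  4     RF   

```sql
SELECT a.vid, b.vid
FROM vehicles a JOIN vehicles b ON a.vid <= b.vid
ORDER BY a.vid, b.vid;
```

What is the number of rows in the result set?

23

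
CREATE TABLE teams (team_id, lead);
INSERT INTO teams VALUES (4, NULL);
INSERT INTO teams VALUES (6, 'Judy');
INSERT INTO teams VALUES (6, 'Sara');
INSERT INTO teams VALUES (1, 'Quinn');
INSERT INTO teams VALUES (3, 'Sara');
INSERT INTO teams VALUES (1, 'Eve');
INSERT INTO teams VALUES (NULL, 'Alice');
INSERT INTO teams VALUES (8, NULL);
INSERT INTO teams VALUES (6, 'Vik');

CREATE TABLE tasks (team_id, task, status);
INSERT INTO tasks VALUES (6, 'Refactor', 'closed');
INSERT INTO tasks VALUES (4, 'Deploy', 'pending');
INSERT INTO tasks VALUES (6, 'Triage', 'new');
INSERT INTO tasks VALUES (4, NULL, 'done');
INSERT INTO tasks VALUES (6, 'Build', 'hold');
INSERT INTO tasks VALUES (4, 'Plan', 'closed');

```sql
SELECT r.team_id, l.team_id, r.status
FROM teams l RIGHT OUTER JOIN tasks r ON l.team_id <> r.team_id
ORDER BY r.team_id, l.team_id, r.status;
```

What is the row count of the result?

36

RIGHT JOIN keeps every row from `tasks`; unmatched rows get NULL for `teams`'s columns.
Matching on l.team_id <> r.team_id. A NULL in a compared column never satisfies the condition.
Matched pairs: 36; unmatched r rows kept: 0.
Total: 36 rows.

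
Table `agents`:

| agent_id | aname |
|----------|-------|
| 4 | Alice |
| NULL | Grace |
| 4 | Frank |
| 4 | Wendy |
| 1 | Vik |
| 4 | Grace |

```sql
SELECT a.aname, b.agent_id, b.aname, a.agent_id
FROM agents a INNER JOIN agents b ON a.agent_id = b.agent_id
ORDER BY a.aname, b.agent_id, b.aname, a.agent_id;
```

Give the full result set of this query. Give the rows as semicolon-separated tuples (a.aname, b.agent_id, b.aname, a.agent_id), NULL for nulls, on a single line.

(Alice, 4, Alice, 4); (Alice, 4, Frank, 4); (Alice, 4, Grace, 4); (Alice, 4, Wendy, 4); (Frank, 4, Alice, 4); (Frank, 4, Frank, 4); (Frank, 4, Grace, 4); (Frank, 4, Wendy, 4); (Grace, 4, Alice, 4); (Grace, 4, Frank, 4); (Grace, 4, Grace, 4); (Grace, 4, Wendy, 4); (Vik, 1, Vik, 1); (Wendy, 4, Alice, 4); (Wendy, 4, Frank, 4); (Wendy, 4, Grace, 4); (Wendy, 4, Wendy, 4)

INNER JOIN keeps only pairs where the ON condition holds.
Matching on a.agent_id = b.agent_id. A NULL in a compared column never satisfies the condition.
Matched pairs: 17.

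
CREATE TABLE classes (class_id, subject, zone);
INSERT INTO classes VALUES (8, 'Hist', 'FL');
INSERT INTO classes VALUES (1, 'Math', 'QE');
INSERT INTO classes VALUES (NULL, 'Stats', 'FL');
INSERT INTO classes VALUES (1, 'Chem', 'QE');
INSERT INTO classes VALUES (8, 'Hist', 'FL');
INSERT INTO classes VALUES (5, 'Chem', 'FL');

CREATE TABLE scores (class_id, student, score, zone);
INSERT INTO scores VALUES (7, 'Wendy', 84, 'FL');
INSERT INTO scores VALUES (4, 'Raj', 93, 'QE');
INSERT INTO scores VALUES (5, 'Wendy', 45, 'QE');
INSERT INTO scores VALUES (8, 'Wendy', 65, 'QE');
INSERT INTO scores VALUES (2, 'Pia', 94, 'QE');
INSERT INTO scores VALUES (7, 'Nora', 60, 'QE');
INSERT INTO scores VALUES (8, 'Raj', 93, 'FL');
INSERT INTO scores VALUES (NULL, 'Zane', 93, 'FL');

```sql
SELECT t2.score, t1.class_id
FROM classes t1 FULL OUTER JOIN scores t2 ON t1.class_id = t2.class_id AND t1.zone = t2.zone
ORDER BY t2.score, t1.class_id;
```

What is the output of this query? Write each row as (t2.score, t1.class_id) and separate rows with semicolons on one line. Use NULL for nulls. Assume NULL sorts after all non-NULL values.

(45, NULL); (60, NULL); (65, NULL); (84, NULL); (93, 8); (93, 8); (93, NULL); (93, NULL); (94, NULL); (NULL, 1); (NULL, 1); (NULL, 5); (NULL, NULL)

FULL OUTER JOIN keeps every row from both sides; unmatched rows get NULL for the other side's columns.
Matching on t1.class_id = t2.class_id AND t1.zone = t2.zone. A NULL in a compared column never satisfies the condition.
Matched pairs: 2; unmatched t1 rows kept: 4; unmatched t2 rows kept: 7.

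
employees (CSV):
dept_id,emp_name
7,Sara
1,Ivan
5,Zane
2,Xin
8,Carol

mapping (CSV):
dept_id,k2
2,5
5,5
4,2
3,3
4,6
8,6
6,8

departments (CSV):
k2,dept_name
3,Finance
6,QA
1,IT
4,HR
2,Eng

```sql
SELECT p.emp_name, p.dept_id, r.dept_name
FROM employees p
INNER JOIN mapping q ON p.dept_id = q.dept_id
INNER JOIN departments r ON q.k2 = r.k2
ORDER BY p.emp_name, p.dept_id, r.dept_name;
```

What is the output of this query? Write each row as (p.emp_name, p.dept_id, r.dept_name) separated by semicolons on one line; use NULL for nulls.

(Carol, 8, QA)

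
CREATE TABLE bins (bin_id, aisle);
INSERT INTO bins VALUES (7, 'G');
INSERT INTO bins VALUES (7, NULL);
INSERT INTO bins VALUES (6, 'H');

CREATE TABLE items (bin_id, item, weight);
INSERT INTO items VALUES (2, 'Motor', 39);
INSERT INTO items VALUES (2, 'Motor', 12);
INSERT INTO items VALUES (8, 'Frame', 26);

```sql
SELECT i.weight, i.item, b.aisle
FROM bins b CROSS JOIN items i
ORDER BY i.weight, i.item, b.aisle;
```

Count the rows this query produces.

9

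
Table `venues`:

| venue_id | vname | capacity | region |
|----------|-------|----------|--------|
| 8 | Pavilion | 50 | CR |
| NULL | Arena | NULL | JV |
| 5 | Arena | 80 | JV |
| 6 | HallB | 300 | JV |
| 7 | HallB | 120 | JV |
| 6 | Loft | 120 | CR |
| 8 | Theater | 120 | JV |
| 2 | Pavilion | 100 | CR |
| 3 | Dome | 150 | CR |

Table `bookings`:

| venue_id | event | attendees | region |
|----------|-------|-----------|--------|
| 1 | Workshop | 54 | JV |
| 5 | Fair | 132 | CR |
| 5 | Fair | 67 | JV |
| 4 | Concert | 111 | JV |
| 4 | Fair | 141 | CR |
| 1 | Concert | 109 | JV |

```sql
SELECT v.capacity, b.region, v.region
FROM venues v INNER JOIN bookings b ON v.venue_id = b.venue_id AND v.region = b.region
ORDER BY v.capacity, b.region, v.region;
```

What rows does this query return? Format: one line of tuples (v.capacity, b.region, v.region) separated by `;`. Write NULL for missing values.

(80, JV, JV)

INNER JOIN keeps only pairs where the ON condition holds.
Matching on v.venue_id = b.venue_id AND v.region = b.region. A NULL in a compared column never satisfies the condition.
- venue_id=8, region=CR: no matching b row, dropped.
- venue_id=NULL, region=JV: no matching b row, dropped.
- venue_id=5, region=JV: 1 matching b row(s), so 1 row(s) emitted.
- venue_id=6, region=JV: no matching b row, dropped.
- venue_id=7, region=JV: no matching b row, dropped.
- venue_id=6, region=CR: no matching b row, dropped.
- venue_id=8, region=JV: no matching b row, dropped.
- venue_id=2, region=CR: no matching b row, dropped.
- venue_id=3, region=CR: no matching b row, dropped.
After projecting and ordering:
v.capacity | b.region | v.region
80 | JV | JV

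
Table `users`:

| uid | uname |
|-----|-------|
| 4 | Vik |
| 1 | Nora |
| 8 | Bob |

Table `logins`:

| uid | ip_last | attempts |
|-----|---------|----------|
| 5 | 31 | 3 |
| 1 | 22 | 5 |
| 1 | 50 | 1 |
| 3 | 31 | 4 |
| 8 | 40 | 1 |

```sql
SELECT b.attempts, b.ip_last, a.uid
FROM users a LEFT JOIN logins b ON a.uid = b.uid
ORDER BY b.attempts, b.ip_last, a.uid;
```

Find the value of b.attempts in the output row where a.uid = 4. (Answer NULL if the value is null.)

LEFT JOIN keeps every row from `users`; unmatched rows get NULL for `logins`'s columns.
Matching on a.uid = b.uid.
- a[0] uid=4 → no match; kept with NULLs on the b side.
- a[1] uid=1 → 2 match(es) in b → 2 row(s).
- a[2] uid=8 → 1 match(es) in b → 1 row(s).

NULL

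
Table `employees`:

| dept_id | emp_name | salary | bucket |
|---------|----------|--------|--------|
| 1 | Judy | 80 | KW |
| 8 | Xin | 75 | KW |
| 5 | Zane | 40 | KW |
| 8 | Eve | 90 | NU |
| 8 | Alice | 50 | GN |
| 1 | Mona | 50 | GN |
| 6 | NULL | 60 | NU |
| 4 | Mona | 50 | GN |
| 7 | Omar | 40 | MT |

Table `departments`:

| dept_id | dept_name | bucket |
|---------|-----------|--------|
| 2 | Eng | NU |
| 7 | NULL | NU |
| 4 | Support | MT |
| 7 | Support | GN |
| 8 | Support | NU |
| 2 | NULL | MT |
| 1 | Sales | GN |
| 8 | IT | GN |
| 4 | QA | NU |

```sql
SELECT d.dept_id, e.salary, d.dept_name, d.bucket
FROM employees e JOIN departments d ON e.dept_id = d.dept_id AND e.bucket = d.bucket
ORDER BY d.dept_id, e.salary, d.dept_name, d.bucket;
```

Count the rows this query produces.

INNER JOIN keeps only pairs where the ON condition holds.
Matching on e.dept_id = d.dept_id AND e.bucket = d.bucket.
Matched pairs: 3.
Total: 3 rows.

3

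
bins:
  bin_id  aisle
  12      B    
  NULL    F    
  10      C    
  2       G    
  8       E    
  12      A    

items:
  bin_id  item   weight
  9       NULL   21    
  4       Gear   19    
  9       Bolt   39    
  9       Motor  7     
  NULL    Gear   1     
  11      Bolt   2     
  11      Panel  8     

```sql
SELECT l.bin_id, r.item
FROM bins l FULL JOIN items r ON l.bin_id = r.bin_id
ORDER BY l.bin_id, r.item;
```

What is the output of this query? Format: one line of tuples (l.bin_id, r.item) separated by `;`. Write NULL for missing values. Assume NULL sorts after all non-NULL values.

FULL OUTER JOIN keeps every row from both sides; unmatched rows get NULL for the other side's columns.
Matching on l.bin_id = r.bin_id. A NULL in a compared column never satisfies the condition.
- l (bin_id=12) has no partner → padded with NULL.
- l (bin_id=NULL) has no partner → padded with NULL.
- l (bin_id=10) has no partner → padded with NULL.
- l (bin_id=2) has no partner → padded with NULL.
- l (bin_id=8) has no partner → padded with NULL.
- l (bin_id=12) has no partner → padded with NULL.
- 7 r row(s) had no l match → kept, l columns NULL.

(2, NULL); (8, NULL); (10, NULL); (12, NULL); (12, NULL); (NULL, Bolt); (NULL, Bolt); (NULL, Gear); (NULL, Gear); (NULL, Motor); (NULL, Panel); (NULL, NULL); (NULL, NULL)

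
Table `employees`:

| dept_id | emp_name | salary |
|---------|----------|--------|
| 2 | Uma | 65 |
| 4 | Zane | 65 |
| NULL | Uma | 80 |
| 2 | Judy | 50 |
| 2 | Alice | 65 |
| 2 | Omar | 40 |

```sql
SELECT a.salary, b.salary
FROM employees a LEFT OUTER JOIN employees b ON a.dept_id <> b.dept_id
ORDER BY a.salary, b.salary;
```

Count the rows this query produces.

9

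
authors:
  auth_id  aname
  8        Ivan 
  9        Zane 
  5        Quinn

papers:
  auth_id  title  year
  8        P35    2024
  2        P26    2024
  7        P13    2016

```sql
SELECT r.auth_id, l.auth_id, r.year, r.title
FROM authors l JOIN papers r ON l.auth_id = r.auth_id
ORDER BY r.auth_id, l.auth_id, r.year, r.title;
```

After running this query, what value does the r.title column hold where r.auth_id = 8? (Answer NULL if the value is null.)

INNER JOIN keeps only pairs where the ON condition holds.
Matching on l.auth_id = r.auth_id.
- l (auth_id=8) pairs with 1 row(s) of r.
- l (auth_id=9) has no partner → excluded.
- l (auth_id=5) has no partner → excluded.

P35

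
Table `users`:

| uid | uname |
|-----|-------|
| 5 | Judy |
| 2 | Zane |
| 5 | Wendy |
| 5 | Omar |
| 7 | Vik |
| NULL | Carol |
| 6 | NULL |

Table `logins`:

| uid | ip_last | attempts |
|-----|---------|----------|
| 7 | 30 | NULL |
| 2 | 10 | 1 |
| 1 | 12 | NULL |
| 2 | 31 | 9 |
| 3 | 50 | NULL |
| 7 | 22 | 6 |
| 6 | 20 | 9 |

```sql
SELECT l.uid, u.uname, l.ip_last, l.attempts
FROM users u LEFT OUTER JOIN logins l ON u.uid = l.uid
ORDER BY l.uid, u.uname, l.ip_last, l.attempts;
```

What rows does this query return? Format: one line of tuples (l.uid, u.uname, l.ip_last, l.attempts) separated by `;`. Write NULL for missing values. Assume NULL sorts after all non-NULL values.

(2, Zane, 10, 1); (2, Zane, 31, 9); (6, NULL, 20, 9); (7, Vik, 22, 6); (7, Vik, 30, NULL); (NULL, Carol, NULL, NULL); (NULL, Judy, NULL, NULL); (NULL, Omar, NULL, NULL); (NULL, Wendy, NULL, NULL)

LEFT JOIN keeps every row from `users`; unmatched rows get NULL for `logins`'s columns.
Matching on u.uid = l.uid. A NULL in a compared column never satisfies the condition.
- u[0] uid=5 → no match; kept with NULLs on the l side.
- u[1] uid=2 → 2 match(es) in l → 2 row(s).
- u[2] uid=5 → no match; kept with NULLs on the l side.
- u[3] uid=5 → no match; kept with NULLs on the l side.
- u[4] uid=7 → 2 match(es) in l → 2 row(s).
- u[5] uid=NULL → no match; kept with NULLs on the l side.
- u[6] uid=6 → 1 match(es) in l → 1 row(s).
After projecting and ordering:
l.uid | u.uname | l.ip_last | l.attempts
2 | Zane | 10 | 1
2 | Zane | 31 | 9
6 | NULL | 20 | 9
7 | Vik | 22 | 6
7 | Vik | 30 | NULL
NULL | Carol | NULL | NULL
NULL | Judy | NULL | NULL
NULL | Omar | NULL | NULL
NULL | Wendy | NULL | NULL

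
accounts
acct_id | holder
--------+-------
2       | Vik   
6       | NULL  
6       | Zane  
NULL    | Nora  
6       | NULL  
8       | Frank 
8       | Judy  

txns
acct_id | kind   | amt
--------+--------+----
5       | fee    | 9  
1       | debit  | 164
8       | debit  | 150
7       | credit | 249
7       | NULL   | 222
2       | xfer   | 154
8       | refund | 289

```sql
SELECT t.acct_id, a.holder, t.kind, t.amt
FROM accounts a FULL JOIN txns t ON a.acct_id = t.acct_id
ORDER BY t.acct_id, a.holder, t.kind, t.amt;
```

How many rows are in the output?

FULL OUTER JOIN keeps every row from both sides; unmatched rows get NULL for the other side's columns.
Matching on a.acct_id = t.acct_id. A NULL in a compared column never satisfies the condition.
- acct_id=2: 1 matching t row(s), so 1 row(s) emitted.
- acct_id=6: no t row matches, row kept with t columns NULL.
- acct_id=6: no t row matches, row kept with t columns NULL.
- acct_id=NULL: no t row matches, row kept with t columns NULL.
- acct_id=6: no t row matches, row kept with t columns NULL.
- acct_id=8: 2 matching t row(s), so 2 row(s) emitted.
- acct_id=8: 2 matching t row(s), so 2 row(s) emitted.
- 4 t row(s) had no a match → kept, a columns NULL.
Total: 5 matched + 8 padded = 13 rows.

13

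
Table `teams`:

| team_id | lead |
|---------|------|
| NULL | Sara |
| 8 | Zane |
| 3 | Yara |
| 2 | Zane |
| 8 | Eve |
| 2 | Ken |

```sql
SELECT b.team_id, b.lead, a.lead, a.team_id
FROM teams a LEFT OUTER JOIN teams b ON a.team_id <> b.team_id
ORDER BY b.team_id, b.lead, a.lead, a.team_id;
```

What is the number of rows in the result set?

LEFT JOIN keeps every row from `teams a`; unmatched rows get NULL for `teams b`'s columns.
Matching on a.team_id <> b.team_id. A NULL in a compared column never satisfies the condition.
- team_id=NULL: no b row matches, row kept with b columns NULL.
- team_id=8: 3 matching b row(s), so 3 row(s) emitted.
- team_id=3: 4 matching b row(s), so 4 row(s) emitted.
- team_id=2: 3 matching b row(s), so 3 row(s) emitted.
- team_id=8: 3 matching b row(s), so 3 row(s) emitted.
- team_id=2: 3 matching b row(s), so 3 row(s) emitted.
Total: 16 matched + 1 padded = 17 rows.

17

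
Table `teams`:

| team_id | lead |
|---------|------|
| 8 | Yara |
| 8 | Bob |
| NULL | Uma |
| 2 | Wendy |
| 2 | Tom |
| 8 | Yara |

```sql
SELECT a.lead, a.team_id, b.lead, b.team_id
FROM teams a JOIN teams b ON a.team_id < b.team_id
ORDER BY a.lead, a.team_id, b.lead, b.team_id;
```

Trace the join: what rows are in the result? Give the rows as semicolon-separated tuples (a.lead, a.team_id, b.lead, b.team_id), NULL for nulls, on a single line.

INNER JOIN keeps only pairs where the ON condition holds.
Matching on a.team_id < b.team_id. A NULL in a compared column never satisfies the condition.
- a (team_id=8) has no partner → excluded.
- a (team_id=8) has no partner → excluded.
- a (team_id=NULL) has no partner → excluded.
- a (team_id=2) pairs with 3 row(s) of b.
- a (team_id=2) pairs with 3 row(s) of b.
- a (team_id=8) has no partner → excluded.
After projecting and ordering:
a.lead | a.team_id | b.lead | b.team_id
Tom | 2 | Bob | 8
Tom | 2 | Yara | 8
Tom | 2 | Yara | 8
Wendy | 2 | Bob | 8
Wendy | 2 | Yara | 8
Wendy | 2 | Yara | 8

(Tom, 2, Bob, 8); (Tom, 2, Yara, 8); (Tom, 2, Yara, 8); (Wendy, 2, Bob, 8); (Wendy, 2, Yara, 8); (Wendy, 2, Yara, 8)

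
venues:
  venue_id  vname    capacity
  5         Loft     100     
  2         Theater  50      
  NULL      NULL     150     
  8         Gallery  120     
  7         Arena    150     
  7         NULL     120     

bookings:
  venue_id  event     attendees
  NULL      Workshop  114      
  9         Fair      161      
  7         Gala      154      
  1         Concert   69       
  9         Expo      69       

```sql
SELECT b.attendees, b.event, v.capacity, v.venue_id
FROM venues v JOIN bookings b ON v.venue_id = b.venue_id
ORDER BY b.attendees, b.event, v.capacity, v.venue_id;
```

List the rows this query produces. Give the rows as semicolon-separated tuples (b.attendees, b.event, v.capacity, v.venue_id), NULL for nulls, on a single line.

(154, Gala, 120, 7); (154, Gala, 150, 7)

INNER JOIN keeps only pairs where the ON condition holds.
Matching on v.venue_id = b.venue_id. A NULL in a compared column never satisfies the condition.
- v row (venue_id=5): no match → dropped.
- v row (venue_id=2): no match → dropped.
- v row (venue_id=NULL): no match → dropped.
- v row (venue_id=8): no match → dropped.
- v row (venue_id=7): matches 1 b row(s) → 1 output row(s).
- v row (venue_id=7): matches 1 b row(s) → 1 output row(s).
After projecting and ordering:
b.attendees | b.event | v.capacity | v.venue_id
154 | Gala | 120 | 7
154 | Gala | 150 | 7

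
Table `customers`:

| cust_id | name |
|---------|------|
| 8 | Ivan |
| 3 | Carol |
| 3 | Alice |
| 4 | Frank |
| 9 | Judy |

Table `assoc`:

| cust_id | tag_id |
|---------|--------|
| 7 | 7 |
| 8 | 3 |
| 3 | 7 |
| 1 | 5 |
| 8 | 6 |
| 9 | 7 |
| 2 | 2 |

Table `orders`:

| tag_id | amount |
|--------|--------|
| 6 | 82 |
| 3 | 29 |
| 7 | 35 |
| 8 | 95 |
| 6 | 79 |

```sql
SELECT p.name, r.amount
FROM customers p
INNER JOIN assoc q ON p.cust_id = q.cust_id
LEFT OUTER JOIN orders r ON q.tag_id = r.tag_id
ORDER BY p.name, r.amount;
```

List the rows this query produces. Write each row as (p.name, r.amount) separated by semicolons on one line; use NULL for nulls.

(Alice, 35); (Carol, 35); (Ivan, 29); (Ivan, 79); (Ivan, 82); (Judy, 35)

Joins associate left-to-right: customers INNER JOIN assoc on cust_id gives 5 intermediate row(s).
Then LEFT JOIN `orders r` on tag_id: each of those 5 rows is kept; rows whose q.tag_id has no match in r get NULL for r's columns.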